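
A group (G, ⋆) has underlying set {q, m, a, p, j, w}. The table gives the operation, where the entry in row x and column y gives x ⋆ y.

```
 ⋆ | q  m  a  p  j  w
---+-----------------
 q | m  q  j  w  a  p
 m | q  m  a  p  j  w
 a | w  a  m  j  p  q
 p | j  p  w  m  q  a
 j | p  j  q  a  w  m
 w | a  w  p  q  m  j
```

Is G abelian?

No

j ⋆ p = a but p ⋆ j = q.
Since j and p do not commute, G is not abelian.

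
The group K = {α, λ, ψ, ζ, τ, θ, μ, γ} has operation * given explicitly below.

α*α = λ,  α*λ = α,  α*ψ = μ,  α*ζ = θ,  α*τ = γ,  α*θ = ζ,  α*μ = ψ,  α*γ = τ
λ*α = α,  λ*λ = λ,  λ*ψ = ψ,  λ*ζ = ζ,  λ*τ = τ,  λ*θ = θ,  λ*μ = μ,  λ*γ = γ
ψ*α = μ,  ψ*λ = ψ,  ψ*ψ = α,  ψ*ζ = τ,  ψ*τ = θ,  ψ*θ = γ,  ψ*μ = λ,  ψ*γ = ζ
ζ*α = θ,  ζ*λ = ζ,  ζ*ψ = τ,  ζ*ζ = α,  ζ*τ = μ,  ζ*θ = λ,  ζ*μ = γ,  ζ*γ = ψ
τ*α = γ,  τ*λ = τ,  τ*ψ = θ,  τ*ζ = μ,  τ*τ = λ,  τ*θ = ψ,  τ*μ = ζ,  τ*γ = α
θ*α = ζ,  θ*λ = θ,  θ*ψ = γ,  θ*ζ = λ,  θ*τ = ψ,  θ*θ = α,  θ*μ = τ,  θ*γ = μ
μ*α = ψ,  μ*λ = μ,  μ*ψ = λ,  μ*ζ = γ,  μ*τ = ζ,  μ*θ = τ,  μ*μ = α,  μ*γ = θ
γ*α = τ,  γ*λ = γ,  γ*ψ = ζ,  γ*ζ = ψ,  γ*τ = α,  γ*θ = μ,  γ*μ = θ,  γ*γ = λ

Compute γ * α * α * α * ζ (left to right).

γ * α = τ
τ * α = γ
γ * α = τ
τ * ζ = μ

μ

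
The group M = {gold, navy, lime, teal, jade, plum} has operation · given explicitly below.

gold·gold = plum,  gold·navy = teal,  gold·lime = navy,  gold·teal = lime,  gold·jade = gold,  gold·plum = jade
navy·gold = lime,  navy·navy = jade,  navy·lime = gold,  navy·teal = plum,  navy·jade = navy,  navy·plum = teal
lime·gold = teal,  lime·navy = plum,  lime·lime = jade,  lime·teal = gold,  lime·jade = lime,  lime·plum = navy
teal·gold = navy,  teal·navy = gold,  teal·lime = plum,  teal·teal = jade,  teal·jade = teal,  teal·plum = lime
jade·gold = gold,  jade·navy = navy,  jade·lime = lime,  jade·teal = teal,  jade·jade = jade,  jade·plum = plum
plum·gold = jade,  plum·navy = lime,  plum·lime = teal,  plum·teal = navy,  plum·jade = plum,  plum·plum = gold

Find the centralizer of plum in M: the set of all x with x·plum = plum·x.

{gold, jade, plum}

Compare row plum with column plum entry by entry.
gold·plum = jade = plum·gold, so gold commutes with plum.
lime·plum = navy but plum·lime = teal, so lime does not.
Collecting the elements that commute with plum: C(plum) = {gold, jade, plum}.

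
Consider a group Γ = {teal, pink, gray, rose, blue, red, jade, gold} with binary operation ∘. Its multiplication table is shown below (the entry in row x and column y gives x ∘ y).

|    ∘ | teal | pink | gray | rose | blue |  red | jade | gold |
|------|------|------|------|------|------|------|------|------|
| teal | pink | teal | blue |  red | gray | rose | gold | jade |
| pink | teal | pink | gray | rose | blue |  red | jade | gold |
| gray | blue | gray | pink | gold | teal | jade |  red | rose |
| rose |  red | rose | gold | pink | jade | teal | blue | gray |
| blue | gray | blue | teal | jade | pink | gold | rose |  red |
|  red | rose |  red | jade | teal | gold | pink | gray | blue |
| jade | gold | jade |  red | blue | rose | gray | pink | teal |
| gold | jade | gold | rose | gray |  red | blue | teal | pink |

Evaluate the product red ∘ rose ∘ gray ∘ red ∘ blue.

red

red ∘ rose = teal
teal ∘ gray = blue
blue ∘ red = gold
gold ∘ blue = red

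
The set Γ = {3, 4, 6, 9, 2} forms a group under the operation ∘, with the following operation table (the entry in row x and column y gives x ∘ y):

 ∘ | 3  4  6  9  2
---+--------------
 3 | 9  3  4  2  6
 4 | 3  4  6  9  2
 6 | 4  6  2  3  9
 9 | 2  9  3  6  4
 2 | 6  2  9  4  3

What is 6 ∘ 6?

2

Read row 6, column 6: 6 ∘ 6 = 2.
(Structurally, Γ here is isomorphic to the cyclic group Z_5.)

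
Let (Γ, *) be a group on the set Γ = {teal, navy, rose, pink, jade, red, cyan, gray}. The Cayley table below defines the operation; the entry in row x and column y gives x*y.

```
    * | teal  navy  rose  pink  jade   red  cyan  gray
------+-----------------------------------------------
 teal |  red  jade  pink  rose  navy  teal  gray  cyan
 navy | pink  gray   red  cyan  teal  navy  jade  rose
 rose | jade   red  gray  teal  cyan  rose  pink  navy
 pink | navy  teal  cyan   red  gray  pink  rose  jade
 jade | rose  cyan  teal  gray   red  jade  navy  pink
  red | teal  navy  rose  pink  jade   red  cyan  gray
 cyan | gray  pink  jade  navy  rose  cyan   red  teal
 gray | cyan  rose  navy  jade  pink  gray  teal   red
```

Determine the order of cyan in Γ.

2

The identity element is red (its row matches the header).
cyan^1 = cyan
cyan^2 = cyan*cyan = red
The first power of cyan equal to the identity is cyan^2, so ord(cyan) = 2.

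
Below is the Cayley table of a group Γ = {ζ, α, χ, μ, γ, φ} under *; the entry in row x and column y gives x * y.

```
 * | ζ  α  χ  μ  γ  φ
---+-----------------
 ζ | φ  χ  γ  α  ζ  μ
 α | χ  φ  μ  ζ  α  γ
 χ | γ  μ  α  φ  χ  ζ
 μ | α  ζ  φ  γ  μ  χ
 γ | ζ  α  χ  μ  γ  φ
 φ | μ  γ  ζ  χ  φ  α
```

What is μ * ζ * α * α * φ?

φ

μ * ζ = α
α * α = φ
φ * α = γ
γ * φ = φ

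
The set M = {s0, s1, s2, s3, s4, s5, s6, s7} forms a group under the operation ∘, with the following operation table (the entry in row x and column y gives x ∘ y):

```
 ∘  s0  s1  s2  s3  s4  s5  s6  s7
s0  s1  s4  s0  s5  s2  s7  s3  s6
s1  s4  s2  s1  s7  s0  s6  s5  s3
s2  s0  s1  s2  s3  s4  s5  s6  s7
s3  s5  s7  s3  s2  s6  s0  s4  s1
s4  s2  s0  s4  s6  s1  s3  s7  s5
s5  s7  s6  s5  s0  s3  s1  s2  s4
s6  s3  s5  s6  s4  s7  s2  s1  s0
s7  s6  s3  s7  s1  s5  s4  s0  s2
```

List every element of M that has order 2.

{s1, s3, s7}

Identity is s2. Compute the order of each non-identity element by repeated multiplication:
  s0: s0 → s1 → s4 → s2  (order 4)
  s1: s1 → s2  (order 2)
  s3: s3 → s2  (order 2)
  s4: s4 → s1 → s0 → s2  (order 4)
  s5: s5 → s1 → s6 → s2  (order 4)
  s6: s6 → s1 → s5 → s2  (order 4)
  s7: s7 → s2  (order 2)
Elements of order 2: {s1, s3, s7}.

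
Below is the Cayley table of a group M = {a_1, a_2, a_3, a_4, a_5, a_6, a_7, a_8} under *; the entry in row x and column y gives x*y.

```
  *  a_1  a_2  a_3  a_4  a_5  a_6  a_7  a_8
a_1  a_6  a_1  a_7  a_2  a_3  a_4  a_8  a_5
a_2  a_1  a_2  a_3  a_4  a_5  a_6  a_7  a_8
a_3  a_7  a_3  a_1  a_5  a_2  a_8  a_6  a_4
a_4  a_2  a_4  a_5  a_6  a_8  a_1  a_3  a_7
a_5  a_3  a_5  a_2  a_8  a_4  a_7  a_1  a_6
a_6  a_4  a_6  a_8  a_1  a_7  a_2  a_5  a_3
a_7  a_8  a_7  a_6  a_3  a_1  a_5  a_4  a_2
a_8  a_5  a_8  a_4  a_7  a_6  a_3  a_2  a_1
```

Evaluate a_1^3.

a_4

a_1^1 = a_1
a_1^2 = a_1*a_1 = a_6
a_1^3 = a_6*a_1 = a_4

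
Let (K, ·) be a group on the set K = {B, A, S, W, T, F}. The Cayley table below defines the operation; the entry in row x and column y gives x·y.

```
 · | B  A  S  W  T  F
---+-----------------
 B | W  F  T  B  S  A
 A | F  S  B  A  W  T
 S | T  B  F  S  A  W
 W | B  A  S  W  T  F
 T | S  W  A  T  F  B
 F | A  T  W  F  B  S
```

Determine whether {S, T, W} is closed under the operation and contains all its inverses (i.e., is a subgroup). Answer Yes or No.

No

S·S = F, which is not in {S, T, W}.
The subset is not closed under ·, so it is not a subgroup.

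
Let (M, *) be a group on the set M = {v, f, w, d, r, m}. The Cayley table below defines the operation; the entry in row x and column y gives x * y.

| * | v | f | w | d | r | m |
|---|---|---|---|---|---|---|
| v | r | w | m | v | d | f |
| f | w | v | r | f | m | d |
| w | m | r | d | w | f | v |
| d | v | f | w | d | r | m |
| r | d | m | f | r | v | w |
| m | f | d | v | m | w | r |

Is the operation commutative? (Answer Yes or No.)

Yes

Check whether the table is symmetric across its main diagonal.
Every entry (row x, col y) equals the entry (row y, col x), so M is abelian.
(In fact M ≅ the cyclic group Z_6.)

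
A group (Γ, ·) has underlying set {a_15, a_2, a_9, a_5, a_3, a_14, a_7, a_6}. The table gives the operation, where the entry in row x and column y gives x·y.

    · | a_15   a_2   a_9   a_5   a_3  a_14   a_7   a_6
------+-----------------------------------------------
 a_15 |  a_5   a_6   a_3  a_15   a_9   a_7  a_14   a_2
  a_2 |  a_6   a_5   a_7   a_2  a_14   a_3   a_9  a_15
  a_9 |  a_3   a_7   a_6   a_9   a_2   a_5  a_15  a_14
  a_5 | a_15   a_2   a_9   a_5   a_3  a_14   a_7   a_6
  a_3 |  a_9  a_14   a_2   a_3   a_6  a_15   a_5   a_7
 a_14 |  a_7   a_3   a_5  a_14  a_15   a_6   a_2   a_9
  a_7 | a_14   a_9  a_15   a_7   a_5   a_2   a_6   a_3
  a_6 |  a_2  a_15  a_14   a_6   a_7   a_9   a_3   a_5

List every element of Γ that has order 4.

Identity is a_5. Compute the order of each non-identity element by repeated multiplication:
  a_15: a_15 → a_5  (order 2)
  a_2: a_2 → a_5  (order 2)
  a_9: a_9 → a_6 → a_14 → a_5  (order 4)
  a_3: a_3 → a_6 → a_7 → a_5  (order 4)
  a_14: a_14 → a_6 → a_9 → a_5  (order 4)
  a_7: a_7 → a_6 → a_3 → a_5  (order 4)
  a_6: a_6 → a_5  (order 2)
Elements of order 4: {a_14, a_3, a_7, a_9}.

{a_14, a_3, a_7, a_9}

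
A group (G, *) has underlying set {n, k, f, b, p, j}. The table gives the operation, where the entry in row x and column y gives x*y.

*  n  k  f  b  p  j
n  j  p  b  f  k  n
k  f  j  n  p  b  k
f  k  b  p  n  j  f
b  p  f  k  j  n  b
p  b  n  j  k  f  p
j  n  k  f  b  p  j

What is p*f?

j

Read row p, column f: p*f = j.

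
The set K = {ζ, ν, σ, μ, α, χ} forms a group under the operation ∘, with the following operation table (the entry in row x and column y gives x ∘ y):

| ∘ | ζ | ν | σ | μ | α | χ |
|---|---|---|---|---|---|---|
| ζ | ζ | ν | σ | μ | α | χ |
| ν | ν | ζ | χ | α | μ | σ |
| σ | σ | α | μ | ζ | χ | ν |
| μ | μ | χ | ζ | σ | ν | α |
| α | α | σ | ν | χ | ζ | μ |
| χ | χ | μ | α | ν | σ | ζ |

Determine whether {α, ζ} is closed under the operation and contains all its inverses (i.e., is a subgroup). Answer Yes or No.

{α, ζ} contains the identity ζ.
Checking products: every product of two elements of {α, ζ} (read from the table) lies in {α, ζ}, so the set is closed.
In a finite group, a nonempty closed subset is a subgroup. So {α, ζ} ≤ K.

Yes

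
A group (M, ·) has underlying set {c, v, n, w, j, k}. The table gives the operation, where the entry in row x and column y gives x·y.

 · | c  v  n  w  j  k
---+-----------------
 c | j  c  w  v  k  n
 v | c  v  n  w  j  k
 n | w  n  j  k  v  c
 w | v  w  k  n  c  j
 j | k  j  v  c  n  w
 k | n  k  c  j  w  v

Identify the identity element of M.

v

The identity e satisfies e·x = x for all x, so its row in the table reproduces the column headers.
Row v reads: c, v, n, w, j, k — exactly the header order. So v is the identity.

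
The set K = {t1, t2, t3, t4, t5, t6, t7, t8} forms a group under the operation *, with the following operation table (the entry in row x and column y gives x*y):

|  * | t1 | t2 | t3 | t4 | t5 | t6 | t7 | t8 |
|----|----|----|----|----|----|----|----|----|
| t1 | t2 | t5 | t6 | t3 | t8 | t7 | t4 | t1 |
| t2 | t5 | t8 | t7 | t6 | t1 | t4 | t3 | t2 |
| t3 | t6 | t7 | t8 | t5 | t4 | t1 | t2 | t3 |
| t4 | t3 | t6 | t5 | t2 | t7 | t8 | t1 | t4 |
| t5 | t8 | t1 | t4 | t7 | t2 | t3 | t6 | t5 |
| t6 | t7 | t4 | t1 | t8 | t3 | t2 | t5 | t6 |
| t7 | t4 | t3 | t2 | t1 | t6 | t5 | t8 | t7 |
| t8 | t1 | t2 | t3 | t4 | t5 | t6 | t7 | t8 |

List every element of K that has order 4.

{t1, t4, t5, t6}

Identity is t8. Compute the order of each non-identity element by repeated multiplication:
  t1: t1 → t2 → t5 → t8  (order 4)
  t2: t2 → t8  (order 2)
  t3: t3 → t8  (order 2)
  t4: t4 → t2 → t6 → t8  (order 4)
  t5: t5 → t2 → t1 → t8  (order 4)
  t6: t6 → t2 → t4 → t8  (order 4)
  t7: t7 → t8  (order 2)
Elements of order 4: {t1, t4, t5, t6}.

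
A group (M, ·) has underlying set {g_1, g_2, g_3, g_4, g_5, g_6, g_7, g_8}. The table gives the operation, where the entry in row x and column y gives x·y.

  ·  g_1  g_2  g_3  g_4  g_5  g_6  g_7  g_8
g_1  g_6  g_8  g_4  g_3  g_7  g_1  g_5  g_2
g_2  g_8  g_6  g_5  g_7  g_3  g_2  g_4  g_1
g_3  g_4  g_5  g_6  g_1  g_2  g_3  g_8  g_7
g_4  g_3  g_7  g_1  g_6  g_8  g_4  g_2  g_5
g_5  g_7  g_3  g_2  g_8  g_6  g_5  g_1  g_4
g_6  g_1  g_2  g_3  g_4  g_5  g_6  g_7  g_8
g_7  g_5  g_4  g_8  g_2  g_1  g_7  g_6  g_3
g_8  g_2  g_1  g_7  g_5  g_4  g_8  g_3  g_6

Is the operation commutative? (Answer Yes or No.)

Yes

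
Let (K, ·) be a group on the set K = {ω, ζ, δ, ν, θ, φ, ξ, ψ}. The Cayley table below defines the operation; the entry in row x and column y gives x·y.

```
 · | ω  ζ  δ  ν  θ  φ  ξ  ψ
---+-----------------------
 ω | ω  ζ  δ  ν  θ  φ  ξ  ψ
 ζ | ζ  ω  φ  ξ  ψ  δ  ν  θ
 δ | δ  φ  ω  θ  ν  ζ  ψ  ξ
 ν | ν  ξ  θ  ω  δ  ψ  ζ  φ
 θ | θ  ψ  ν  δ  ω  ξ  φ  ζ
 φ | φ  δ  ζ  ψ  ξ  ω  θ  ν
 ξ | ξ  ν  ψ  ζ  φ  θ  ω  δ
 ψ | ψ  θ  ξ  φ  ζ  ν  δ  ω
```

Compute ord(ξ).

The identity element is ω (its row matches the header).
ξ^1 = ξ
ξ^2 = ξ·ξ = ω
The first power of ξ equal to the identity is ξ^2, so ord(ξ) = 2.

2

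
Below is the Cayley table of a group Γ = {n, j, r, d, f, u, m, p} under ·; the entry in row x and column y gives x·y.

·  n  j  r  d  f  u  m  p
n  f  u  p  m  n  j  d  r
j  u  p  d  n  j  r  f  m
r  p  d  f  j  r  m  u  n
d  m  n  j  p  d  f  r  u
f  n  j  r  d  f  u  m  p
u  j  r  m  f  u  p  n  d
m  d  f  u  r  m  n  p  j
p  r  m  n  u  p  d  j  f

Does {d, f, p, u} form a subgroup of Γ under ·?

Yes

{d, f, p, u} contains the identity f.
Checking products: every product of two elements of {d, f, p, u} (read from the table) lies in {d, f, p, u}, so the set is closed.
In a finite group, a nonempty closed subset is a subgroup. So {d, f, p, u} ≤ Γ.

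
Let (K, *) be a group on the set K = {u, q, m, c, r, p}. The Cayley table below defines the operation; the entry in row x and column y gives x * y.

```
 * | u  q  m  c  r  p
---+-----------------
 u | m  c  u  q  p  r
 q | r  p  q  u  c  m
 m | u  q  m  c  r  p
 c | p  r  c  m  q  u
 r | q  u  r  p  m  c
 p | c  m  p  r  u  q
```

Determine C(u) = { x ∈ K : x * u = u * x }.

{m, u}

Compare row u with column u entry by entry.
r * u = q but u * r = p, so r does not.
Collecting the elements that commute with u: C(u) = {m, u}.
(Structurally, K here is isomorphic to the symmetric group S_3.)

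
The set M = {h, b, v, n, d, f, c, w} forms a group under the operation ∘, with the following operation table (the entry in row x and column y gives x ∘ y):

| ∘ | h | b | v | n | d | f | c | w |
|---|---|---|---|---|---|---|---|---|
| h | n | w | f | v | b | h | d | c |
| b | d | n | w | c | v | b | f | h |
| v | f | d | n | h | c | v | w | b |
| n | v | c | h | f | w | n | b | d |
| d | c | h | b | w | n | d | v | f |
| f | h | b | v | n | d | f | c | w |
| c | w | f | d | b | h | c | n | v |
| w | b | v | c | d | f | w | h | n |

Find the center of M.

An element z is central iff its row equals its column in the table.
For b: b ∘ d = v ≠ h = d ∘ b, so b ∉ Z.
Checking each element this way leaves Z(M) = {f, n}.

{f, n}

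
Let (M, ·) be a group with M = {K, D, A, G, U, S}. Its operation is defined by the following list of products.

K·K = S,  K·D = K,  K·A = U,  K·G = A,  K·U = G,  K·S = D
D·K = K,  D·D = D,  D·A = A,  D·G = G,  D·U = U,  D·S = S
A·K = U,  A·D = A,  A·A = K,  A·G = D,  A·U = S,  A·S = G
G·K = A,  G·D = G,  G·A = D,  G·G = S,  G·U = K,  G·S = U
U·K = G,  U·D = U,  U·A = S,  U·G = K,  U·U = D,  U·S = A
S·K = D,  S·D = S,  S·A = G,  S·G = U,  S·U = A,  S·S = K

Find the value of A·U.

Read row A, column U: A·U = S.

S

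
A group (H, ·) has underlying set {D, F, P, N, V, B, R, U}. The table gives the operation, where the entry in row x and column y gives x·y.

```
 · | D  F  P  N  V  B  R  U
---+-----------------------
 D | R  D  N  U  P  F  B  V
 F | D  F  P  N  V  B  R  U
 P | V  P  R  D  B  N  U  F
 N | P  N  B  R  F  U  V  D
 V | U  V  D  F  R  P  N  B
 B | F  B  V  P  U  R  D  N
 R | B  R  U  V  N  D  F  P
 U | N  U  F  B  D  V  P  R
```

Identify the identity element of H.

The identity e satisfies e·x = x for all x, so its row in the table reproduces the column headers.
Row F reads: D, F, P, N, V, B, R, U — exactly the header order. So F is the identity.
(Structurally, H here is isomorphic to the quaternion group Q_8.)

F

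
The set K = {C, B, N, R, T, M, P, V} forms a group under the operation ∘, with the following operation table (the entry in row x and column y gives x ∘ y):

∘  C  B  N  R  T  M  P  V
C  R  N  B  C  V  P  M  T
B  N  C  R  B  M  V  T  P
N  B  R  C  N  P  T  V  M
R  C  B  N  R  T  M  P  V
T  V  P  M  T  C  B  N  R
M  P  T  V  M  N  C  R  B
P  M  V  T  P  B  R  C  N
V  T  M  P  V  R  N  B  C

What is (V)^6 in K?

C

V^1 = V
V^2 = V ∘ V = C
V^3 = C ∘ V = T
V^4 = T ∘ V = R
V^5 = R ∘ V = V
V^6 = V ∘ V = C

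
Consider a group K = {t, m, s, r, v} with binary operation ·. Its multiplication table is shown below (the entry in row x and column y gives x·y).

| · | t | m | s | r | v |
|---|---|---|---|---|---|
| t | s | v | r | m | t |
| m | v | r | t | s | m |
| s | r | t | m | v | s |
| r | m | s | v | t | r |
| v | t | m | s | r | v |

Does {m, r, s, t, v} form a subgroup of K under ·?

{m, r, s, t, v} contains the identity v.
Checking products: every product of two elements of {m, r, s, t, v} (read from the table) lies in {m, r, s, t, v}, so the set is closed.
In a finite group, a nonempty closed subset is a subgroup. So {m, r, s, t, v} ≤ K.

Yes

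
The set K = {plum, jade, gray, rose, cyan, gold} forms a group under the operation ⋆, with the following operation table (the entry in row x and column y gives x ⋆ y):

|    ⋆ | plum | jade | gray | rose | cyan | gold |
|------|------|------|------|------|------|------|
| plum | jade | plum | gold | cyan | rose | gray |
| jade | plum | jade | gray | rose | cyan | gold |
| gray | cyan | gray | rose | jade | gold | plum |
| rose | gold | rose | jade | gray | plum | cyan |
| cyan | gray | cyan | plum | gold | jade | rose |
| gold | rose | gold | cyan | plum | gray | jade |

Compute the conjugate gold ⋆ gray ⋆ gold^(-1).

rose

The identity is jade. In row gold, the entry jade sits in column gold, so gold^(-1) = gold.
gold ⋆ gray = cyan
cyan ⋆ gold = rose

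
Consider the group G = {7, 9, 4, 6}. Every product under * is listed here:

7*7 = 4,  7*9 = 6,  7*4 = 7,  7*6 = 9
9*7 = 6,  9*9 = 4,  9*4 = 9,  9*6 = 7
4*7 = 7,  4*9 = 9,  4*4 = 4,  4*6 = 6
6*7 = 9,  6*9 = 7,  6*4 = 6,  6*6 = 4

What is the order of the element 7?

The identity element is 4 (its row matches the header).
7^1 = 7
7^2 = 7 * 7 = 4
The first power of 7 equal to the identity is 7^2, so ord(7) = 2.

2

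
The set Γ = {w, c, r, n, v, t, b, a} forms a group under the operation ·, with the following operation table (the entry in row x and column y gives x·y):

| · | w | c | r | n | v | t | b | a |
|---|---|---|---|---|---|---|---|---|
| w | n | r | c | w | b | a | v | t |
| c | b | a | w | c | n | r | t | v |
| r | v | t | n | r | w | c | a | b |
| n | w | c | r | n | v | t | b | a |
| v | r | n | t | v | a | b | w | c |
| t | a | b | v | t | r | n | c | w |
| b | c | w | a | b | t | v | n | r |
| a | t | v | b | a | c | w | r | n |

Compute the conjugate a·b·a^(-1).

b

The identity is n. In row a, the entry n sits in column a, so a^(-1) = a.
a·b = r
r·a = b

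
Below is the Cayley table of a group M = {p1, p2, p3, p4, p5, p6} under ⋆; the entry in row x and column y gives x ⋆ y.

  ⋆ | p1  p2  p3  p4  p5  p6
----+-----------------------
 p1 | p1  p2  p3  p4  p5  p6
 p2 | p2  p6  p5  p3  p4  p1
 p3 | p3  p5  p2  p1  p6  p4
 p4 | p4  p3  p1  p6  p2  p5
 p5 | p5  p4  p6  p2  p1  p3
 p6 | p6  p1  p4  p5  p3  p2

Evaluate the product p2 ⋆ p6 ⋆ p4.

p2 ⋆ p6 = p1
p1 ⋆ p4 = p4

p4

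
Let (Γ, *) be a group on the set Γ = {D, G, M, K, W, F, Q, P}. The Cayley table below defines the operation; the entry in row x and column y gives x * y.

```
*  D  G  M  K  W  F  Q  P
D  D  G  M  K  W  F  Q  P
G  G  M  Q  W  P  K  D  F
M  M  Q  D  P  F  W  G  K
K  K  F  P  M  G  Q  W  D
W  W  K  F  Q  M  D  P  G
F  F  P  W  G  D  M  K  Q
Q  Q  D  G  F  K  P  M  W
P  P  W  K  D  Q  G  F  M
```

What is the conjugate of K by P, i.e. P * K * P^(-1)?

K

The identity is D. In row P, the entry D sits in column K, so P^(-1) = K.
P * K = D
D * K = K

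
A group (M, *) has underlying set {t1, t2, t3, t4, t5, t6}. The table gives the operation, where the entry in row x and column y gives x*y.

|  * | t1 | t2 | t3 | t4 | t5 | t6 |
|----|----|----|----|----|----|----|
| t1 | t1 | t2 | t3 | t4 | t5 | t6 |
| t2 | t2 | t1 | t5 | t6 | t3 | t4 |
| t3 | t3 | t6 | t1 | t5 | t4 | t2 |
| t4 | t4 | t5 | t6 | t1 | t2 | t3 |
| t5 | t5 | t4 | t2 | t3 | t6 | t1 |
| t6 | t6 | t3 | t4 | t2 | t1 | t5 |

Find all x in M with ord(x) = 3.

{t5, t6}

Identity is t1. Compute the order of each non-identity element by repeated multiplication:
  t2: t2 → t1  (order 2)
  t3: t3 → t1  (order 2)
  t4: t4 → t1  (order 2)
  t5: t5 → t6 → t1  (order 3)
  t6: t6 → t5 → t1  (order 3)
Elements of order 3: {t5, t6}.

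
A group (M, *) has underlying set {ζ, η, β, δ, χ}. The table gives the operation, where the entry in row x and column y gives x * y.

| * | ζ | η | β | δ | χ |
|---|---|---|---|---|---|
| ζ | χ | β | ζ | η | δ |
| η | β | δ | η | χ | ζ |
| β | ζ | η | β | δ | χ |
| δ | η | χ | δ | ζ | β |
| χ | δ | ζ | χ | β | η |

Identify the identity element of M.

The identity e satisfies e * x = x for all x, so its row in the table reproduces the column headers.
Row β reads: ζ, η, β, δ, χ — exactly the header order. So β is the identity.

β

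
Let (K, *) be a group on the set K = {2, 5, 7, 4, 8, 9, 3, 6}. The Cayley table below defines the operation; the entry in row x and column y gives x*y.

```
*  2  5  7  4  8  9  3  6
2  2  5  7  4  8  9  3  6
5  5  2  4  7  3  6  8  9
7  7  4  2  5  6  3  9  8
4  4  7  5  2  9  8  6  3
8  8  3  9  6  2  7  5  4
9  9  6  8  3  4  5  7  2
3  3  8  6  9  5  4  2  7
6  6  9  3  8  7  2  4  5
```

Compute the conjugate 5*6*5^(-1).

The identity is 2. In row 5, the entry 2 sits in column 5, so 5^(-1) = 5.
5*6 = 9
9*5 = 6

6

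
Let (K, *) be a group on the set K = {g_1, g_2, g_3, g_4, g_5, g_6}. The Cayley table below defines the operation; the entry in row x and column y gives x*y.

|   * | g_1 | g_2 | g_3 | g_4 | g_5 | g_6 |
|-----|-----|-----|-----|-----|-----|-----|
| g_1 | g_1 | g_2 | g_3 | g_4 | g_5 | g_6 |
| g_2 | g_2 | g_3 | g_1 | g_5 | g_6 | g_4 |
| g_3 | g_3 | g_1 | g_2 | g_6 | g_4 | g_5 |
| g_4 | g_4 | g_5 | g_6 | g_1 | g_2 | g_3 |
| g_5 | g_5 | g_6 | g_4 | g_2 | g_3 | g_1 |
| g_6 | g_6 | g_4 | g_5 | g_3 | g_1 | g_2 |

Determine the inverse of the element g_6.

g_5

First locate the identity: row g_1 matches the header, so g_1 is the identity.
Scan row g_6 for g_1: g_6*g_5 = g_1. Hence g_6^(-1) = g_5.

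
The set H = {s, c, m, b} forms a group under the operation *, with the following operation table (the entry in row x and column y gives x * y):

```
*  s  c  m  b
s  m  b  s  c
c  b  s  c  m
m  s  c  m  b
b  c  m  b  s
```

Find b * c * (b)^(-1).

The identity is m. In row b, the entry m sits in column c, so b^(-1) = c.
b * c = m
m * c = c
(Structurally, H here is isomorphic to the cyclic group Z_4.)

c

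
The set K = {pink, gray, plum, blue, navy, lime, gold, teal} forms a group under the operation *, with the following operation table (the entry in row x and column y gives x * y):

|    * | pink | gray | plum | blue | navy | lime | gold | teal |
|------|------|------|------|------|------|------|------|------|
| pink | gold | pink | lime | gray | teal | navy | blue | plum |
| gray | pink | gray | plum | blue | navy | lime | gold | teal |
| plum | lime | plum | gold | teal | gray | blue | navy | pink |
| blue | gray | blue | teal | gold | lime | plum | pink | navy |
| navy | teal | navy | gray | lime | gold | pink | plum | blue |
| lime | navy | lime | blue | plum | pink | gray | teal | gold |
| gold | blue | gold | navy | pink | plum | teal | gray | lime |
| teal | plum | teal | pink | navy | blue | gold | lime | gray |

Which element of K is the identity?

The identity e satisfies e * x = x for all x, so its row in the table reproduces the column headers.
Row gray reads: pink, gray, plum, blue, navy, lime, gold, teal — exactly the header order. So gray is the identity.

gray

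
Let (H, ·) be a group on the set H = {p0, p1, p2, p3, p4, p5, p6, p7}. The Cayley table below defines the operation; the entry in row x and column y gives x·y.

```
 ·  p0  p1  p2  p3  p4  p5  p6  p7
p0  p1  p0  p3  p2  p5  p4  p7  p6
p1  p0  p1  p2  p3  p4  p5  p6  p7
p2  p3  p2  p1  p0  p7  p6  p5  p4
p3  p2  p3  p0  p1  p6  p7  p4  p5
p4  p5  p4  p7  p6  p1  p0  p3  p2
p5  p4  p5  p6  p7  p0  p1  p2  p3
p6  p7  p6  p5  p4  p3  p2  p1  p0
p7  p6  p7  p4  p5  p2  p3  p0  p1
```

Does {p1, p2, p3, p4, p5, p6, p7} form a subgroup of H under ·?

p7·p6 = p0, which is not in {p1, p2, p3, p4, p5, p6, p7}.
The subset is not closed under ·, so it is not a subgroup.
(Structurally, H here is isomorphic to the elementary abelian group (Z_2)^3.)

No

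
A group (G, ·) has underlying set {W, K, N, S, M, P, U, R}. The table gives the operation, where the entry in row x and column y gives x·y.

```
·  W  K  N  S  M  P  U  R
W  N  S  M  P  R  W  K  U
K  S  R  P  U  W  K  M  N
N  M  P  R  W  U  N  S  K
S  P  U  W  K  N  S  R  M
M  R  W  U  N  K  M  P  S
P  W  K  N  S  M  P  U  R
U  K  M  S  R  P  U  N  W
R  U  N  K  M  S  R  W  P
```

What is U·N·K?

U

U·N = S
S·K = U
(Structurally, G here is isomorphic to the cyclic group Z_8.)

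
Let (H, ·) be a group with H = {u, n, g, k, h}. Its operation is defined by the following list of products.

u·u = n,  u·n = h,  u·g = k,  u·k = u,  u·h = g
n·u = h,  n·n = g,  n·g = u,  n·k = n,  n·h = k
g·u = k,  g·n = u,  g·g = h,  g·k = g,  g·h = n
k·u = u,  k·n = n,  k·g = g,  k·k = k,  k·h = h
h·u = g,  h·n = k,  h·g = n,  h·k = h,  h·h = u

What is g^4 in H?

u

g^1 = g
g^2 = g·g = h
g^3 = h·g = n
g^4 = n·g = u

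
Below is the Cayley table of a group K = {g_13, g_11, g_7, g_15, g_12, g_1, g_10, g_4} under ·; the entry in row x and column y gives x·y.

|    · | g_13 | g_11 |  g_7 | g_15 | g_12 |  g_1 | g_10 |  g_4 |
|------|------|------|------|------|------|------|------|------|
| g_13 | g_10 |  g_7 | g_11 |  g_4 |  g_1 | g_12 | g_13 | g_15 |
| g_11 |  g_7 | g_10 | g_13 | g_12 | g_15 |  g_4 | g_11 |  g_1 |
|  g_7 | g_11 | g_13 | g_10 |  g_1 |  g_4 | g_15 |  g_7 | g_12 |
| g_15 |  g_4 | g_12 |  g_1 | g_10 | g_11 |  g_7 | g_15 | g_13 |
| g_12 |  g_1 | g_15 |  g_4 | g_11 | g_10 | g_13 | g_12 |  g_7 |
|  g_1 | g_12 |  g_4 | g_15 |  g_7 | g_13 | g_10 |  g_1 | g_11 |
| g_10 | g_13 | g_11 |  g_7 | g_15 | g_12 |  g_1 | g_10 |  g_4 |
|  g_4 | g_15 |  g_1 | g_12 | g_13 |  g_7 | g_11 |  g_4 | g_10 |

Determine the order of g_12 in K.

The identity element is g_10 (its row matches the header).
g_12^1 = g_12
g_12^2 = g_12·g_12 = g_10
The first power of g_12 equal to the identity is g_12^2, so ord(g_12) = 2.

2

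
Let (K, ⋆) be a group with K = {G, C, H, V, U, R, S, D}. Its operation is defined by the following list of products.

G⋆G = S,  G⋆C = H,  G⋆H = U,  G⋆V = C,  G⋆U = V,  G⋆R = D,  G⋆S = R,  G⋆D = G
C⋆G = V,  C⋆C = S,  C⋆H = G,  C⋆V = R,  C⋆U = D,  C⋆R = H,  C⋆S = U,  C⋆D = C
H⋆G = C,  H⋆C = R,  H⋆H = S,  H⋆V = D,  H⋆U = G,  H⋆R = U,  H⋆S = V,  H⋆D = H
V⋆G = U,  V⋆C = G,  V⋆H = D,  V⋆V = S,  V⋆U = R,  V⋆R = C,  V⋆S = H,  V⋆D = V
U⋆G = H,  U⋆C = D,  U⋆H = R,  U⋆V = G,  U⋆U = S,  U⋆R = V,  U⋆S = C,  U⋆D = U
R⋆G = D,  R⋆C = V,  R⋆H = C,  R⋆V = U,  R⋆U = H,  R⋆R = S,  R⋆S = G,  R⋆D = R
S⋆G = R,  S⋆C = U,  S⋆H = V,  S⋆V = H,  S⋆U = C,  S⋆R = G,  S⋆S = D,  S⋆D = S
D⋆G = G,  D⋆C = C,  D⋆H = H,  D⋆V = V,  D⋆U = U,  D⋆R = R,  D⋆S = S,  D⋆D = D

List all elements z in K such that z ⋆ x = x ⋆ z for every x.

{D, S}

An element z is central iff its row equals its column in the table.
For G: G ⋆ U = V ≠ H = U ⋆ G, so G ∉ Z.
Checking each element this way leaves Z(K) = {D, S}.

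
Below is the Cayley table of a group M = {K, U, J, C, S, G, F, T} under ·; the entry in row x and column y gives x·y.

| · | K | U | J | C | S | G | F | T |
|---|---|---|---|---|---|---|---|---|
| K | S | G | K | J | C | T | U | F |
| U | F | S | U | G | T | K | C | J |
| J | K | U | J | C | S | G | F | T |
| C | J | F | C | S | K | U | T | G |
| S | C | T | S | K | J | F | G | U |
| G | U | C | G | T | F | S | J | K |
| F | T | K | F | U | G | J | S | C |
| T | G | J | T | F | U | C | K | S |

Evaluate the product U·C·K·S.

U·C = G
G·K = U
U·S = T
(Structurally, M here is isomorphic to the quaternion group Q_8.)

T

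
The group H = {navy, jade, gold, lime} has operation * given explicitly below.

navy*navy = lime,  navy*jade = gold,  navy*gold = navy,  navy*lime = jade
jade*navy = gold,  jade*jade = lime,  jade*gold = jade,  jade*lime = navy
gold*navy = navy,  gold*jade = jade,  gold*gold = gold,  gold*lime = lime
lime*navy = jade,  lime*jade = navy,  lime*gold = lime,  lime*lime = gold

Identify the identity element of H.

The identity e satisfies e*x = x for all x, so its row in the table reproduces the column headers.
Row gold reads: navy, jade, gold, lime — exactly the header order. So gold is the identity.

gold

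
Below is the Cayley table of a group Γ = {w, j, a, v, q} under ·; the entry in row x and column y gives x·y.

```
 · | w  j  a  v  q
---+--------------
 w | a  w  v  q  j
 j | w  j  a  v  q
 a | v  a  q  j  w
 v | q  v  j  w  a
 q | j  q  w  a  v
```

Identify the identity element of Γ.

The identity e satisfies e·x = x for all x, so its row in the table reproduces the column headers.
Row j reads: w, j, a, v, q — exactly the header order. So j is the identity.

j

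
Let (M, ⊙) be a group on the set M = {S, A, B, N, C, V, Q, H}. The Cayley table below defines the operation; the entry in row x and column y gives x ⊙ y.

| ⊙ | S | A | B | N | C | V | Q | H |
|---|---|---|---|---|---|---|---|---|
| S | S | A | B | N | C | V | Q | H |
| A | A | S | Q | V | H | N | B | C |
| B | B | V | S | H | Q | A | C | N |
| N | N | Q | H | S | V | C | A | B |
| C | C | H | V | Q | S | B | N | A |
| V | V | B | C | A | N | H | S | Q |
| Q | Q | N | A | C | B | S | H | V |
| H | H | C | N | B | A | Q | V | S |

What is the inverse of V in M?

Q

First locate the identity: row S matches the header, so S is the identity.
Scan row V for S: V ⊙ Q = S. Hence V^(-1) = Q.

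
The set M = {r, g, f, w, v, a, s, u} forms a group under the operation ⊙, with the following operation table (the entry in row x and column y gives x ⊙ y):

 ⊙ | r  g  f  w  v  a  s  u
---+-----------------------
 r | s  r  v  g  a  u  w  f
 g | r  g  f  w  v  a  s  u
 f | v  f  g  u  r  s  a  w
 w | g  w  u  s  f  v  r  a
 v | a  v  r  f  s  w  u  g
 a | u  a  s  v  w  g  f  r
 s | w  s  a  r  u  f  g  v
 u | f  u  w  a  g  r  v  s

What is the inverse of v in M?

u

First locate the identity: row g matches the header, so g is the identity.
Scan row v for g: v ⊙ u = g. Hence v^(-1) = u.
(Structurally, M here is isomorphic to Z_2 x Z_4.)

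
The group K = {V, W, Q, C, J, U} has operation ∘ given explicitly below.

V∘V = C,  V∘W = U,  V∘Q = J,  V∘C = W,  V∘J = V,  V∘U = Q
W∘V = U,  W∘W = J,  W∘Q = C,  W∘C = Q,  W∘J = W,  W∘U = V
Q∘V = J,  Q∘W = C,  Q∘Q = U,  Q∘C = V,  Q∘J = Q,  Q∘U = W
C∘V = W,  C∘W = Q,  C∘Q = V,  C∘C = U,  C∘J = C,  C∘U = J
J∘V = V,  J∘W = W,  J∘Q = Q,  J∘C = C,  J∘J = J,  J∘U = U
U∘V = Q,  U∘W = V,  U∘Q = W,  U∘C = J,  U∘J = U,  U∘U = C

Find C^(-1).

First locate the identity: row J matches the header, so J is the identity.
Scan row C for J: C ∘ U = J. Hence C^(-1) = U.

U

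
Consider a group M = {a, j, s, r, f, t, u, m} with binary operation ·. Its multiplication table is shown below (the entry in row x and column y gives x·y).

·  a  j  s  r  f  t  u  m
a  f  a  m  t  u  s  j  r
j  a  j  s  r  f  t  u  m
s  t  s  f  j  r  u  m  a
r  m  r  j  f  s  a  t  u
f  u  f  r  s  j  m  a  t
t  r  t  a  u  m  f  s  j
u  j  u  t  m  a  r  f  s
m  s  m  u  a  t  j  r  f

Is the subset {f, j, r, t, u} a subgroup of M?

No

f·u = a, which is not in {f, j, r, t, u}.
The subset is not closed under ·, so it is not a subgroup.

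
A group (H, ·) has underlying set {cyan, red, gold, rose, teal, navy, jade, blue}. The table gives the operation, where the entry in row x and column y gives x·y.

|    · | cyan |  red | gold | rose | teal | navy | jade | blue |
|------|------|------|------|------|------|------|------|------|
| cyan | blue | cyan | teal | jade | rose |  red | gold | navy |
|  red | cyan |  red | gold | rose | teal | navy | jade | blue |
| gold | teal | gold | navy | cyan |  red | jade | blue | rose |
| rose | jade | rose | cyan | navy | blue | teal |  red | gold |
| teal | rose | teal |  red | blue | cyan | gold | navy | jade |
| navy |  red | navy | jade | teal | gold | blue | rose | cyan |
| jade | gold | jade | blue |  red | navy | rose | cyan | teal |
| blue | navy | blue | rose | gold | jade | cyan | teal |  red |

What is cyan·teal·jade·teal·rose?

cyan·teal = rose
rose·jade = red
red·teal = teal
teal·rose = blue

blue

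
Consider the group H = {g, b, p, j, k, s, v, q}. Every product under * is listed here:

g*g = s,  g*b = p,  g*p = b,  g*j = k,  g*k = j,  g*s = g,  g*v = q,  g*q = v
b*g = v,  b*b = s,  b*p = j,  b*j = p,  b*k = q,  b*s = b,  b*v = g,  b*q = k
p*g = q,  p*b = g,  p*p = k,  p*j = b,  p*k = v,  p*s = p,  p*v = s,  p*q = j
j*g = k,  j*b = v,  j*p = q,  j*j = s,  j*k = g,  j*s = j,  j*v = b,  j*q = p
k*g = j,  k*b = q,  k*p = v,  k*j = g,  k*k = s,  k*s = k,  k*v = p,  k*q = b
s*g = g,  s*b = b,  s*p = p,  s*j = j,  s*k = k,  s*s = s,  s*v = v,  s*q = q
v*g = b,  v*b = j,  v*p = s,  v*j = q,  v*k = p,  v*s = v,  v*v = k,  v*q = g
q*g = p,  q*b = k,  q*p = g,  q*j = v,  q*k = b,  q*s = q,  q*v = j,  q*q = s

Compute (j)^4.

s

j^1 = j
j^2 = j * j = s
j^3 = s * j = j
j^4 = j * j = s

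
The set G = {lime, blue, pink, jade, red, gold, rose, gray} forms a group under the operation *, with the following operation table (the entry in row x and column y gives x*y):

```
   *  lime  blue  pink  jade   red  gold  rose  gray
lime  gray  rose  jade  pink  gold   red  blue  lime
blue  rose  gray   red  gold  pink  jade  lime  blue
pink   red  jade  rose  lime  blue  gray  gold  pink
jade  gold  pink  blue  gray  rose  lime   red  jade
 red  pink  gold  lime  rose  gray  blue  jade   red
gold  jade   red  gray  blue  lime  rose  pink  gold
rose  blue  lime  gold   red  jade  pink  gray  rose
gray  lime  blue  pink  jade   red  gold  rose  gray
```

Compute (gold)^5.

gold^1 = gold
gold^2 = gold*gold = rose
gold^3 = rose*gold = pink
gold^4 = pink*gold = gray
gold^5 = gray*gold = gold
(Structurally, G here is isomorphic to the dihedral group D_4.)

gold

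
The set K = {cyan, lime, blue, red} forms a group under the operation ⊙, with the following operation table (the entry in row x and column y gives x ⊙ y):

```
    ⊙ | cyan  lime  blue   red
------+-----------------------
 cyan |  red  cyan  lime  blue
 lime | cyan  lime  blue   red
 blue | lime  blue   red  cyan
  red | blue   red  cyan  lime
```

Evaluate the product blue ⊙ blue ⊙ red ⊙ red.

red

blue ⊙ blue = red
red ⊙ red = lime
lime ⊙ red = red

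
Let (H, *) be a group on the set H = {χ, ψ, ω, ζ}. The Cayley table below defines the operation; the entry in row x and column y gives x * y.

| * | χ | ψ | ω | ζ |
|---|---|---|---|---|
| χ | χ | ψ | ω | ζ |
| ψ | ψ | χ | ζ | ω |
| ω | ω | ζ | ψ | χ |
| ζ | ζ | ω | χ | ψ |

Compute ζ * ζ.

ψ

Read row ζ, column ζ: ζ * ζ = ψ.
(Structurally, H here is isomorphic to the cyclic group Z_4.)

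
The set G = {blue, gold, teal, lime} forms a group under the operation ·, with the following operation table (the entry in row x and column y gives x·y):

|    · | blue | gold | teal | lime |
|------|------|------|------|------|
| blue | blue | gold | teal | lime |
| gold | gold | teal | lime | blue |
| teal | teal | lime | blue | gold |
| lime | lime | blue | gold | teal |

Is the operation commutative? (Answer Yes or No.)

Yes

Check whether the table is symmetric across its main diagonal.
Every entry (row x, col y) equals the entry (row y, col x), so G is abelian.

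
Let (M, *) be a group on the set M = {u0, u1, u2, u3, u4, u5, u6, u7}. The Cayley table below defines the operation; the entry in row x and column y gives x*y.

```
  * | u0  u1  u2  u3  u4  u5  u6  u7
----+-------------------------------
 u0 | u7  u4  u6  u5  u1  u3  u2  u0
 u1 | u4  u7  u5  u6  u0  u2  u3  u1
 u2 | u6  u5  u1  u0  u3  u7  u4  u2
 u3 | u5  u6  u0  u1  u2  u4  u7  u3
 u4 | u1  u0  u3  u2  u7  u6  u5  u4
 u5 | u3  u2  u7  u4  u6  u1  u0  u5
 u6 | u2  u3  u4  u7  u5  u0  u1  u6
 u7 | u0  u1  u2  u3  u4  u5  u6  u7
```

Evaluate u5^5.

u5^1 = u5
u5^2 = u5*u5 = u1
u5^3 = u1*u5 = u2
u5^4 = u2*u5 = u7
u5^5 = u7*u5 = u5

u5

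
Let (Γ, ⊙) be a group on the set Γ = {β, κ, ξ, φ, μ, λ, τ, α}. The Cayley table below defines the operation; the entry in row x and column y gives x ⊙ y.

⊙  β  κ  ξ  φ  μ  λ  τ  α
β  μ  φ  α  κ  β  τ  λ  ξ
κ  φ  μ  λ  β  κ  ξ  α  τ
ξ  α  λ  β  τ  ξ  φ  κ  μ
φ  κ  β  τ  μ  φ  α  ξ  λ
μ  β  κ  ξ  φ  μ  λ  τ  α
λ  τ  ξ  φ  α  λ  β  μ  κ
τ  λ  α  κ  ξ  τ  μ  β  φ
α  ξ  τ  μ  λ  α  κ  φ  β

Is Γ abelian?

Yes

Check whether the table is symmetric across its main diagonal.
Every entry (row x, col y) equals the entry (row y, col x), so Γ is abelian.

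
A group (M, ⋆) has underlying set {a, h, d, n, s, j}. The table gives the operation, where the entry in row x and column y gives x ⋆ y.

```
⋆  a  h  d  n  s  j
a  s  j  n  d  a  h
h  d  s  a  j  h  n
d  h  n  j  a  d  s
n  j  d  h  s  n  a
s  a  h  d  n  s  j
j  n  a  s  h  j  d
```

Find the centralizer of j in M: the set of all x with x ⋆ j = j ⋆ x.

Compare row j with column j entry by entry.
d ⋆ j = s = j ⋆ d, so d commutes with j.
a ⋆ j = h but j ⋆ a = n, so a does not.
Collecting the elements that commute with j: C(j) = {d, j, s}.
(Structurally, M here is isomorphic to the symmetric group S_3.)

{d, j, s}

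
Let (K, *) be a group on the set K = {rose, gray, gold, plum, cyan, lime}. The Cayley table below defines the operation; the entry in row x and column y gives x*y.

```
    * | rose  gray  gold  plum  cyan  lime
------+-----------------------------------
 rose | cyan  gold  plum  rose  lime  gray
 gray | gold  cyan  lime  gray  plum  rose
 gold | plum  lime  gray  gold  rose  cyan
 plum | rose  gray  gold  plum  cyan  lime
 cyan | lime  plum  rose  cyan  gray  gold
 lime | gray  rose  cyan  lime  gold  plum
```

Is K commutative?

Yes

Check whether the table is symmetric across its main diagonal.
Every entry (row x, col y) equals the entry (row y, col x), so K is abelian.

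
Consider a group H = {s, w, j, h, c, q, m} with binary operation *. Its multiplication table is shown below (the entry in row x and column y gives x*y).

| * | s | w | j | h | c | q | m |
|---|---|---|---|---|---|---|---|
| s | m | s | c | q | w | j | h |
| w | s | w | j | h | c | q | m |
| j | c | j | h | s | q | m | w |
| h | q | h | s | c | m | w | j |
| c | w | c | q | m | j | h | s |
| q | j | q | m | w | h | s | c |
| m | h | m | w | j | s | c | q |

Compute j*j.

Read row j, column j: j*j = h.

h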